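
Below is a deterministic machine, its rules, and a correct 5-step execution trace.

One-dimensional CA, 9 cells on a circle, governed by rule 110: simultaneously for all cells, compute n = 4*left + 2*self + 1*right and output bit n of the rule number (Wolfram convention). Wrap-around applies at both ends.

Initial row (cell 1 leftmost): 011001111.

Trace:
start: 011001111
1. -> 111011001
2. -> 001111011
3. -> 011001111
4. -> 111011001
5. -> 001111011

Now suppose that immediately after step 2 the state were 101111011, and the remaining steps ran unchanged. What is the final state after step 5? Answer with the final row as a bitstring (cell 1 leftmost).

111111110

state after step 2 := 101111011
3. -> 111001110
4. -> 101011011
5. -> 111111110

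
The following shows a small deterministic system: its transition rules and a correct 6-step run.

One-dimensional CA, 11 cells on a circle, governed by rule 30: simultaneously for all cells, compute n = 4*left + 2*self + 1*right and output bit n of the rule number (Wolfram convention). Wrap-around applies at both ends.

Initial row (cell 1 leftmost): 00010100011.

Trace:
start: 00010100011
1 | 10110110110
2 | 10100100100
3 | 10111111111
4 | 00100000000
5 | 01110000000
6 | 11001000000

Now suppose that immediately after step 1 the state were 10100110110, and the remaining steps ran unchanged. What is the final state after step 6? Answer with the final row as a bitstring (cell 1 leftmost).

11011101100

state after step 1 := 10100110110
2 | 10111100100
3 | 10100011111
4 | 00110110000
5 | 01100101000
6 | 11011101100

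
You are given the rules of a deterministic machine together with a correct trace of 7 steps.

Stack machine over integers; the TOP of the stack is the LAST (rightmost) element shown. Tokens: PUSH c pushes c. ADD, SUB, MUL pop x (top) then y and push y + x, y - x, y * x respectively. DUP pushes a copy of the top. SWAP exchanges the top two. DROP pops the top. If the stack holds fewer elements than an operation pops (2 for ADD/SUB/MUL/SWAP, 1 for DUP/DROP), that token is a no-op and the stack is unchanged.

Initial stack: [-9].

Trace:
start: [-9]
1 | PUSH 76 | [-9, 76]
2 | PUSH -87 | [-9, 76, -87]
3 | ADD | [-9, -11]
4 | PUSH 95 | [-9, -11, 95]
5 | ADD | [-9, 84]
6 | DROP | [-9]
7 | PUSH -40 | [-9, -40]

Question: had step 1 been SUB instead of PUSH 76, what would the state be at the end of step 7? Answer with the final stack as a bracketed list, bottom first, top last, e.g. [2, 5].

(re-executing from step 1 with the substitution; state before step 1: [-9])
1 | SUB | [-9]
2 | PUSH -87 | [-9, -87]
3 | ADD | [-96]
4 | PUSH 95 | [-96, 95]
5 | ADD | [-1]
6 | DROP | []
7 | PUSH -40 | [-40]

[-40]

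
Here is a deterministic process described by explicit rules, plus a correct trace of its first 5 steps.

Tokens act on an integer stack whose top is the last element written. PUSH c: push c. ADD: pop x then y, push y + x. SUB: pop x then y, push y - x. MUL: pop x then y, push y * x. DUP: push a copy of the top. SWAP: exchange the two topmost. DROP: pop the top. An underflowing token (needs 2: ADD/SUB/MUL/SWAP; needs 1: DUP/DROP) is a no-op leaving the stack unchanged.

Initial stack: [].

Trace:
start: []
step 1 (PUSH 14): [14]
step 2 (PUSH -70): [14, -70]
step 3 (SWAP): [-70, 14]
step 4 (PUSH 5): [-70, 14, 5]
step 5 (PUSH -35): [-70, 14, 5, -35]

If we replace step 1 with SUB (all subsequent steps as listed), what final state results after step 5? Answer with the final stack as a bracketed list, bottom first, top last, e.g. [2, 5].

[-70, 5, -35]

(re-executing from step 1 with the substitution; state before step 1: [])
step 1 (SUB): []
step 2 (PUSH -70): [-70]
step 3 (SWAP): [-70]
step 4 (PUSH 5): [-70, 5]
step 5 (PUSH -35): [-70, 5, -35]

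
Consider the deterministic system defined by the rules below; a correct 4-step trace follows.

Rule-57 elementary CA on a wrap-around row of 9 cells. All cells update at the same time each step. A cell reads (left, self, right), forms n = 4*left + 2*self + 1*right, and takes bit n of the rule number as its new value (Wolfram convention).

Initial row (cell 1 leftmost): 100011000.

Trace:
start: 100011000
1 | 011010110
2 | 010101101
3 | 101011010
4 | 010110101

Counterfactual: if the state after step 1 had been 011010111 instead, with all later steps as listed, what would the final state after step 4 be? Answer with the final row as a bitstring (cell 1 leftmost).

state after step 1 := 011010111
2 | 110101100
3 | 101011010
4 | 010110101

010110101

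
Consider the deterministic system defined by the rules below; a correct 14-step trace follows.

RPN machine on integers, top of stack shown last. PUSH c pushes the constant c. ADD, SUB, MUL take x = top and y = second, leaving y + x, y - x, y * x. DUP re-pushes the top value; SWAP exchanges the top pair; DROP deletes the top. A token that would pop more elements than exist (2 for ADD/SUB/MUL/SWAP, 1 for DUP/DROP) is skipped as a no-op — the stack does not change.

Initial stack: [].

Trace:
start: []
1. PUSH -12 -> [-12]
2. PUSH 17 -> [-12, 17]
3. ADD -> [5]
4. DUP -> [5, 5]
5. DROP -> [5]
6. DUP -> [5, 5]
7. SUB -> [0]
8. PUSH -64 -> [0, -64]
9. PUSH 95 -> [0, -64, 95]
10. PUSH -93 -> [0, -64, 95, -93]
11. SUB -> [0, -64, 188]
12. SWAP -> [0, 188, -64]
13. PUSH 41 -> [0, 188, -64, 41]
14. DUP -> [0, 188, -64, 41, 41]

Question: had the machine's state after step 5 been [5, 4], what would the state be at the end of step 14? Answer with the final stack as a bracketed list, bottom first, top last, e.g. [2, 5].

[5, 0, 188, -64, 41, 41]

state after step 5 := [5, 4]
6. DUP -> [5, 4, 4]
7. SUB -> [5, 0]
8. PUSH -64 -> [5, 0, -64]
9. PUSH 95 -> [5, 0, -64, 95]
10. PUSH -93 -> [5, 0, -64, 95, -93]
11. SUB -> [5, 0, -64, 188]
12. SWAP -> [5, 0, 188, -64]
13. PUSH 41 -> [5, 0, 188, -64, 41]
14. DUP -> [5, 0, 188, -64, 41, 41]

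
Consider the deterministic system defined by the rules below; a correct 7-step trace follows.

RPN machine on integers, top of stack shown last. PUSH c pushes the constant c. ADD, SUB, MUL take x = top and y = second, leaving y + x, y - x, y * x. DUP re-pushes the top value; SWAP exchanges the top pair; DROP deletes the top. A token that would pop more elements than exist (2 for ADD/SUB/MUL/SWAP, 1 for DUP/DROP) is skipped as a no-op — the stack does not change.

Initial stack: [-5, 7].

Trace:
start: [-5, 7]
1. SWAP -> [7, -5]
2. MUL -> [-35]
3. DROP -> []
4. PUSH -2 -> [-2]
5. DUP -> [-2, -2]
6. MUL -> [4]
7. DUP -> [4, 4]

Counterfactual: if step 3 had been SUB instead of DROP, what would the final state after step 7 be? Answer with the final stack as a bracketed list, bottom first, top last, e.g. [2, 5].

[-35, 4, 4]

(re-executing from step 3 with the substitution; state before step 3: [-35])
3. SUB -> [-35]
4. PUSH -2 -> [-35, -2]
5. DUP -> [-35, -2, -2]
6. MUL -> [-35, 4]
7. DUP -> [-35, 4, 4]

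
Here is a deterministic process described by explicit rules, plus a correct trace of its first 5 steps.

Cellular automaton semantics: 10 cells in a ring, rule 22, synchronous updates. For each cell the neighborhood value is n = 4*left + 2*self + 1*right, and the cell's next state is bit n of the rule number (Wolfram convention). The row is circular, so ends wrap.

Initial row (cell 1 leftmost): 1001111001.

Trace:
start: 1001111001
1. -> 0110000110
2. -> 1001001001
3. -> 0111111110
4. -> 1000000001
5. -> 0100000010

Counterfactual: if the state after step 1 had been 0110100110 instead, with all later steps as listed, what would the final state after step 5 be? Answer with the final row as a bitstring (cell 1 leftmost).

state after step 1 := 0110100110
2. -> 1000111001
3. -> 0101000110
4. -> 1101101001
5. -> 0000001110

0000001110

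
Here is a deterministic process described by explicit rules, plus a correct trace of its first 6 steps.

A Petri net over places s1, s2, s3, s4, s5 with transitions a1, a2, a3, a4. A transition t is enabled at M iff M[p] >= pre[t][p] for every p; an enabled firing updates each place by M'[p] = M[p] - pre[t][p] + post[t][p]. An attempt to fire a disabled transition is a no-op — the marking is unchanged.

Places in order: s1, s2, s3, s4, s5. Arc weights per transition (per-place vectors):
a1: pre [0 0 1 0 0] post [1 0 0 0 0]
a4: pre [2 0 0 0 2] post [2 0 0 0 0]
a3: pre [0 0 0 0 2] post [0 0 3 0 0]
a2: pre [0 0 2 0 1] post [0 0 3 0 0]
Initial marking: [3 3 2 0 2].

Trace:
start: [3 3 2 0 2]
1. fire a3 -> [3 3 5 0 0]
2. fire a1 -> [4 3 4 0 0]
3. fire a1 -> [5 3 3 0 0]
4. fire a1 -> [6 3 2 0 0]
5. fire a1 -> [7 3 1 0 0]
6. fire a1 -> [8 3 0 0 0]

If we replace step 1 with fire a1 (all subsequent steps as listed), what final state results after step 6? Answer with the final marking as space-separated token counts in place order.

(re-executing from step 1 with the substitution; state before step 1: [3 3 2 0 2])
1. fire a1 -> [4 3 1 0 2]
2. fire a1 -> [5 3 0 0 2]
3. fire a1 -> [5 3 0 0 2]
4. fire a1 -> [5 3 0 0 2]
5. fire a1 -> [5 3 0 0 2]
6. fire a1 -> [5 3 0 0 2]

5 3 0 0 2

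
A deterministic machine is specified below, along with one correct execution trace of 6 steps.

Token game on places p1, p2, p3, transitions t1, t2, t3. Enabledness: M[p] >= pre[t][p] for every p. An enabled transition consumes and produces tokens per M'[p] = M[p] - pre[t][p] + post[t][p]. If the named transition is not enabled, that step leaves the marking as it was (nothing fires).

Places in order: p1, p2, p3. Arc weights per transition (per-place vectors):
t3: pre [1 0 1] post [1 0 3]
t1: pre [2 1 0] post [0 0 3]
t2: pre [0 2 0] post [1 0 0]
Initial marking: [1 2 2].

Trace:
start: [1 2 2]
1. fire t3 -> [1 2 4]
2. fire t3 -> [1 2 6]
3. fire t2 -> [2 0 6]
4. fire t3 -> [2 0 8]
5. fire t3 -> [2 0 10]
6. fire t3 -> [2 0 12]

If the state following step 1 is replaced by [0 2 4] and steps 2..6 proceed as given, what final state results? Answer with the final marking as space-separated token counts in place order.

1 0 10

state after step 1 := [0 2 4]
2. fire t3 -> [0 2 4]
3. fire t2 -> [1 0 4]
4. fire t3 -> [1 0 6]
5. fire t3 -> [1 0 8]
6. fire t3 -> [1 0 10]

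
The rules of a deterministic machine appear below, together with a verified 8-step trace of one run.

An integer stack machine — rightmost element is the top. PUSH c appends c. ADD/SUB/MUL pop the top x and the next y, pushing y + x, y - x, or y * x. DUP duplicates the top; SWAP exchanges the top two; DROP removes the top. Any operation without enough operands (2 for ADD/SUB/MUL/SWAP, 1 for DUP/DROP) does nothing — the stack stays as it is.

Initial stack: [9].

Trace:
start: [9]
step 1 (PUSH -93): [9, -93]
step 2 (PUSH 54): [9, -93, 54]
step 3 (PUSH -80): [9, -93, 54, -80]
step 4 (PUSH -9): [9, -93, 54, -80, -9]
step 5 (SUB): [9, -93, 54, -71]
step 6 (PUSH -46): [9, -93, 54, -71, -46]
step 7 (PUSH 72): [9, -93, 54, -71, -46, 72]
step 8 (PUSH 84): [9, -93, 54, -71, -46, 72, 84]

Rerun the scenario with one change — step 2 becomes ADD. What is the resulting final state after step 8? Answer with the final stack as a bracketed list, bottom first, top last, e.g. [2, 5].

[-84, -71, -46, 72, 84]

(re-executing from step 2 with the substitution; state before step 2: [9, -93])
step 2 (ADD): [-84]
step 3 (PUSH -80): [-84, -80]
step 4 (PUSH -9): [-84, -80, -9]
step 5 (SUB): [-84, -71]
step 6 (PUSH -46): [-84, -71, -46]
step 7 (PUSH 72): [-84, -71, -46, 72]
step 8 (PUSH 84): [-84, -71, -46, 72, 84]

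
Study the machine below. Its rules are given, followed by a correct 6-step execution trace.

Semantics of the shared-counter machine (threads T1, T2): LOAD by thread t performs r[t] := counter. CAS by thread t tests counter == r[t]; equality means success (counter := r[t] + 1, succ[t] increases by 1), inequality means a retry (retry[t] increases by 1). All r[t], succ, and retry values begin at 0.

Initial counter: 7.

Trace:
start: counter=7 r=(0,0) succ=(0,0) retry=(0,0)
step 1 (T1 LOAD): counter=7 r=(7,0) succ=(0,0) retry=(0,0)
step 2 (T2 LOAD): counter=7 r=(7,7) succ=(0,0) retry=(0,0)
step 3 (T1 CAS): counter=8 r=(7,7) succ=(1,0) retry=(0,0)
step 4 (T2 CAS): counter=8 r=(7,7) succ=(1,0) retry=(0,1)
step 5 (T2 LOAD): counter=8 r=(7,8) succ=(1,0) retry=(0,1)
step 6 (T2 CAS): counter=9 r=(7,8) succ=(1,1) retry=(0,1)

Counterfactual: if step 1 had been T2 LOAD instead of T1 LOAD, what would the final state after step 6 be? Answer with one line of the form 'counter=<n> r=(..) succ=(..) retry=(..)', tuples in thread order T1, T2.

(re-executing from step 1 with the substitution; state before step 1: counter=7 r=(0,0) succ=(0,0) retry=(0,0))
step 1 (T2 LOAD): counter=7 r=(0,7) succ=(0,0) retry=(0,0)
step 2 (T2 LOAD): counter=7 r=(0,7) succ=(0,0) retry=(0,0)
step 3 (T1 CAS): counter=7 r=(0,7) succ=(0,0) retry=(1,0)
step 4 (T2 CAS): counter=8 r=(0,7) succ=(0,1) retry=(1,0)
step 5 (T2 LOAD): counter=8 r=(0,8) succ=(0,1) retry=(1,0)
step 6 (T2 CAS): counter=9 r=(0,8) succ=(0,2) retry=(1,0)

counter=9 r=(0,8) succ=(0,2) retry=(1,0)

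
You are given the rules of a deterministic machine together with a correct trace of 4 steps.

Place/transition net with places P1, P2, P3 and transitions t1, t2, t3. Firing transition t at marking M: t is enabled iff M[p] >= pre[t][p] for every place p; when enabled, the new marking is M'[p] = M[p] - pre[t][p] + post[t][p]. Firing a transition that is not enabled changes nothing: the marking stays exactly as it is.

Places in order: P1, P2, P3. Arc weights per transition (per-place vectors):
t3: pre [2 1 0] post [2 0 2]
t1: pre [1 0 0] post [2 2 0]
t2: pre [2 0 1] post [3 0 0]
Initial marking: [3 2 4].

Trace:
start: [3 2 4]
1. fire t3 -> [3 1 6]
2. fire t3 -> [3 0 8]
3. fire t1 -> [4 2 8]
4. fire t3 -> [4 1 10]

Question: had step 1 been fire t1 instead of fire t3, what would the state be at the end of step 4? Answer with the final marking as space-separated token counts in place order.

(re-executing from step 1 with the substitution; state before step 1: [3 2 4])
1. fire t1 -> [4 4 4]
2. fire t3 -> [4 3 6]
3. fire t1 -> [5 5 6]
4. fire t3 -> [5 4 8]

5 4 8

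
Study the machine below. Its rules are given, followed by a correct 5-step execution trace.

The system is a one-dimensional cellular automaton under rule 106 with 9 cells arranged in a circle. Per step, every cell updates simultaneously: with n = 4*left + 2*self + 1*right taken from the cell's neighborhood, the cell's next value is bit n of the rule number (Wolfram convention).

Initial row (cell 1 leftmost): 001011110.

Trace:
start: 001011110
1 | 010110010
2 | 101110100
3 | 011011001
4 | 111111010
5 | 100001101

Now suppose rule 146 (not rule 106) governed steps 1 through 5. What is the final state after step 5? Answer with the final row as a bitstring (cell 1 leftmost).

(re-executing steps 1..5 under rule 146; state before step 1: 001011110)
1 | 010001101
2 | 001010000
3 | 010001000
4 | 101010100
5 | 000000011

000000011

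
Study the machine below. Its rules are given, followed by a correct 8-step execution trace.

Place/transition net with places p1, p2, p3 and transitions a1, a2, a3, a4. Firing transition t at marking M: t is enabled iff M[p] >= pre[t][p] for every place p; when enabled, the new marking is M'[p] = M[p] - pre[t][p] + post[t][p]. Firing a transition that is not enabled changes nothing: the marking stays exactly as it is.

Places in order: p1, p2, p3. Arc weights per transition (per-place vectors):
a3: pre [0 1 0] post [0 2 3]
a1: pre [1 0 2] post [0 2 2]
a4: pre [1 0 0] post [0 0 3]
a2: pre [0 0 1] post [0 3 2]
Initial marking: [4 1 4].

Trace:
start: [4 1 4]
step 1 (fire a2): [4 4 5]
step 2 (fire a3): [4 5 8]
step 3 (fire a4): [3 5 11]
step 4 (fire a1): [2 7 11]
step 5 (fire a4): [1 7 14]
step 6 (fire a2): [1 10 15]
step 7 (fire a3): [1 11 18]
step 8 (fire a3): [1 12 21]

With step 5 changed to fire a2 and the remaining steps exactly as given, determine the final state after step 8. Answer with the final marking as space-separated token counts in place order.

(re-executing from step 5 with the substitution; state before step 5: [2 7 11])
step 5 (fire a2): [2 10 12]
step 6 (fire a2): [2 13 13]
step 7 (fire a3): [2 14 16]
step 8 (fire a3): [2 15 19]

2 15 19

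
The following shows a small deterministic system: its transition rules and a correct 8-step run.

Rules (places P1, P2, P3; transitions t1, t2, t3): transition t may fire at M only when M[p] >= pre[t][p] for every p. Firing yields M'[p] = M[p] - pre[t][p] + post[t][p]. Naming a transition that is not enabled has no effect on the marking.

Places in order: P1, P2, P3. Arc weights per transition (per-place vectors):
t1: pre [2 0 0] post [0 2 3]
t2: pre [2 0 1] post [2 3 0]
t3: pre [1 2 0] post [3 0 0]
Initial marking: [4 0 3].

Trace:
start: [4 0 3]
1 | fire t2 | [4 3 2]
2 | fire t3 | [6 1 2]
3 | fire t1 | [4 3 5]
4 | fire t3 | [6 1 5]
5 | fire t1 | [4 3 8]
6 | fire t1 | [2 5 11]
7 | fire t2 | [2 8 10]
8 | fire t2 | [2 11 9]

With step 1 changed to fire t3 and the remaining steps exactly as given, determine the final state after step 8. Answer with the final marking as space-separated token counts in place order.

(re-executing from step 1 with the substitution; state before step 1: [4 0 3])
1 | fire t3 | [4 0 3]
2 | fire t3 | [4 0 3]
3 | fire t1 | [2 2 6]
4 | fire t3 | [4 0 6]
5 | fire t1 | [2 2 9]
6 | fire t1 | [0 4 12]
7 | fire t2 | [0 4 12]
8 | fire t2 | [0 4 12]

0 4 12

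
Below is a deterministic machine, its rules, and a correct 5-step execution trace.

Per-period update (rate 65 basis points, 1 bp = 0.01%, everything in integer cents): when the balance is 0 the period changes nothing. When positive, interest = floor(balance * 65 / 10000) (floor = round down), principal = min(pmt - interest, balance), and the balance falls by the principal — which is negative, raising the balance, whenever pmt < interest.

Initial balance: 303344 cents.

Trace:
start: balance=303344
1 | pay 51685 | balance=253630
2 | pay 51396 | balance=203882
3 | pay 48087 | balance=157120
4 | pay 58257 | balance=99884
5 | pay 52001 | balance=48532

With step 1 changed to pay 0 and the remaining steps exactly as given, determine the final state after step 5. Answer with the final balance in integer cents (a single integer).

(re-executing from step 1 with the substitution; state before step 1: balance=303344)
1 | pay 0 | balance=305315
2 | pay 51396 | balance=255903
3 | pay 48087 | balance=209479
4 | pay 58257 | balance=152583
5 | pay 52001 | balance=101573

101573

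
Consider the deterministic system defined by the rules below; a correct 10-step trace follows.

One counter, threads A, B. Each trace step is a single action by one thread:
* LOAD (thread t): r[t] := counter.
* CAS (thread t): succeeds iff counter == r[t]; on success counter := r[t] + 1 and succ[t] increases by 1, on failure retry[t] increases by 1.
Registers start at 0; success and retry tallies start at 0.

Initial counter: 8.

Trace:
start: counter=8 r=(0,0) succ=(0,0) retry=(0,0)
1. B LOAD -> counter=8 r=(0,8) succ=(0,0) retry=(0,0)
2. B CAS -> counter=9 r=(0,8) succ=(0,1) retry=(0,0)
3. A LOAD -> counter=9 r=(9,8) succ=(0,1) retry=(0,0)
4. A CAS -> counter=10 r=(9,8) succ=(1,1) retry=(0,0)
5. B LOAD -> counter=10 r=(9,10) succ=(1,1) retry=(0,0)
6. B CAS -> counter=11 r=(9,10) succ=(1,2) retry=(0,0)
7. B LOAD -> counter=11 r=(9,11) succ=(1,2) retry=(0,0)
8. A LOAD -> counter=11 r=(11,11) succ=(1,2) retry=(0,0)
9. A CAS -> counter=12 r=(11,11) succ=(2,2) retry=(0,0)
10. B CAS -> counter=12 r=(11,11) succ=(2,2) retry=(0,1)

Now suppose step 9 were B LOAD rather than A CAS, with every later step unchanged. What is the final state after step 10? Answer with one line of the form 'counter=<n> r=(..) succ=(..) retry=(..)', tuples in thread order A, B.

(re-executing from step 9 with the substitution; state before step 9: counter=11 r=(11,11) succ=(1,2) retry=(0,0))
9. B LOAD -> counter=11 r=(11,11) succ=(1,2) retry=(0,0)
10. B CAS -> counter=12 r=(11,11) succ=(1,3) retry=(0,0)

counter=12 r=(11,11) succ=(1,3) retry=(0,0)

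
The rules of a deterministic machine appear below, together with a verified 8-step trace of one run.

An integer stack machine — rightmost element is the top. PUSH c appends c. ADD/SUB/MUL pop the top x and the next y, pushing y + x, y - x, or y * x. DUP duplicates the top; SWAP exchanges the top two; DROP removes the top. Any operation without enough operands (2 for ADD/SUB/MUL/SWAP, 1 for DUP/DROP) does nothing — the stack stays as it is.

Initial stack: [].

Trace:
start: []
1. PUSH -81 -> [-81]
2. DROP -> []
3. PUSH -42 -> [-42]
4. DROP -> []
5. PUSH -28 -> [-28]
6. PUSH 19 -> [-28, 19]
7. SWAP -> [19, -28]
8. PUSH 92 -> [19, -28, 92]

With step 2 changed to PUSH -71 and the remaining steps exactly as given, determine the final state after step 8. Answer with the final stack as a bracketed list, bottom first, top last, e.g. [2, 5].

(re-executing from step 2 with the substitution; state before step 2: [-81])
2. PUSH -71 -> [-81, -71]
3. PUSH -42 -> [-81, -71, -42]
4. DROP -> [-81, -71]
5. PUSH -28 -> [-81, -71, -28]
6. PUSH 19 -> [-81, -71, -28, 19]
7. SWAP -> [-81, -71, 19, -28]
8. PUSH 92 -> [-81, -71, 19, -28, 92]

[-81, -71, 19, -28, 92]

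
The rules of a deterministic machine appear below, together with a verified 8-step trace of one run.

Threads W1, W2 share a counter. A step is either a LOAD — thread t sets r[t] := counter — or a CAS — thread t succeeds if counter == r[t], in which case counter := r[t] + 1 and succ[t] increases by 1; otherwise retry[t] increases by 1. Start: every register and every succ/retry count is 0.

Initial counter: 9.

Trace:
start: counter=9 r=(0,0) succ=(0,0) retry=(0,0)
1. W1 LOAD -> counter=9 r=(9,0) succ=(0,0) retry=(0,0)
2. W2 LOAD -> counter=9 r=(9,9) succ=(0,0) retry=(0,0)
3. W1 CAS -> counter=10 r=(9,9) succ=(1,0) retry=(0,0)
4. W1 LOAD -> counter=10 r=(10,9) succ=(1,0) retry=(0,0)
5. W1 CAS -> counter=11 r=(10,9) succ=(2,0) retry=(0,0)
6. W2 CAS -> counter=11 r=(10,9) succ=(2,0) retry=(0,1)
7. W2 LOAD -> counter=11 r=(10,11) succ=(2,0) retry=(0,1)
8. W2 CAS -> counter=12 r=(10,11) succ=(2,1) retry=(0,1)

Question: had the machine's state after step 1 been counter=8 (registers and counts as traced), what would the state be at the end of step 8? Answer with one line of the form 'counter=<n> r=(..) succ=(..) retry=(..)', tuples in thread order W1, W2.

state after step 1 := counter=8 r=(9,0) succ=(0,0) retry=(0,0)
2. W2 LOAD -> counter=8 r=(9,8) succ=(0,0) retry=(0,0)
3. W1 CAS -> counter=8 r=(9,8) succ=(0,0) retry=(1,0)
4. W1 LOAD -> counter=8 r=(8,8) succ=(0,0) retry=(1,0)
5. W1 CAS -> counter=9 r=(8,8) succ=(1,0) retry=(1,0)
6. W2 CAS -> counter=9 r=(8,8) succ=(1,0) retry=(1,1)
7. W2 LOAD -> counter=9 r=(8,9) succ=(1,0) retry=(1,1)
8. W2 CAS -> counter=10 r=(8,9) succ=(1,1) retry=(1,1)

counter=10 r=(8,9) succ=(1,1) retry=(1,1)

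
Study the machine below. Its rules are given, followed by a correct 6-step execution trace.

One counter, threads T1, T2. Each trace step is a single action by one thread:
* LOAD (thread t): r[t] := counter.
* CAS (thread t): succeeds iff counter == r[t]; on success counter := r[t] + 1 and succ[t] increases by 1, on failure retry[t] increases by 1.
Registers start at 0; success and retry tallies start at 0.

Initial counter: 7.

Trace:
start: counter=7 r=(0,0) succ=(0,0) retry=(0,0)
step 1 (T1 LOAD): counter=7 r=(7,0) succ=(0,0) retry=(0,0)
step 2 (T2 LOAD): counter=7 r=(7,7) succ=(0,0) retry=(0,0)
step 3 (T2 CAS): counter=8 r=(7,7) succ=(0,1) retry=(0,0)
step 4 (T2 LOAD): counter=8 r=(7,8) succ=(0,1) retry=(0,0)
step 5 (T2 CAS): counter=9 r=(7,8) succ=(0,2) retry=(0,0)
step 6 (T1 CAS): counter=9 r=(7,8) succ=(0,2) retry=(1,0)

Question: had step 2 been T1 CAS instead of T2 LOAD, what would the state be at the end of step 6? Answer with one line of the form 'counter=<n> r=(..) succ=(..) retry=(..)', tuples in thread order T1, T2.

(re-executing from step 2 with the substitution; state before step 2: counter=7 r=(7,0) succ=(0,0) retry=(0,0))
step 2 (T1 CAS): counter=8 r=(7,0) succ=(1,0) retry=(0,0)
step 3 (T2 CAS): counter=8 r=(7,0) succ=(1,0) retry=(0,1)
step 4 (T2 LOAD): counter=8 r=(7,8) succ=(1,0) retry=(0,1)
step 5 (T2 CAS): counter=9 r=(7,8) succ=(1,1) retry=(0,1)
step 6 (T1 CAS): counter=9 r=(7,8) succ=(1,1) retry=(1,1)

counter=9 r=(7,8) succ=(1,1) retry=(1,1)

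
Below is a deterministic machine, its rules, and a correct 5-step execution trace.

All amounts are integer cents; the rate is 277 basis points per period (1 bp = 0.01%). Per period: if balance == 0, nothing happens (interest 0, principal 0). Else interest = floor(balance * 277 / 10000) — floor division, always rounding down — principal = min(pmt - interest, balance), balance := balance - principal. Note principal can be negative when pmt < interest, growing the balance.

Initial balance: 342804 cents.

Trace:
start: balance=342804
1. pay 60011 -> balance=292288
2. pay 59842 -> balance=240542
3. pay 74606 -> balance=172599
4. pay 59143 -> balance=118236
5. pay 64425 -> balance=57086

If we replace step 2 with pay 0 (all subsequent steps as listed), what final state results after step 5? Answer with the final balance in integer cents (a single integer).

(re-executing from step 2 with the substitution; state before step 2: balance=292288)
2. pay 0 -> balance=300384
3. pay 74606 -> balance=234098
4. pay 59143 -> balance=181439
5. pay 64425 -> balance=122039

122039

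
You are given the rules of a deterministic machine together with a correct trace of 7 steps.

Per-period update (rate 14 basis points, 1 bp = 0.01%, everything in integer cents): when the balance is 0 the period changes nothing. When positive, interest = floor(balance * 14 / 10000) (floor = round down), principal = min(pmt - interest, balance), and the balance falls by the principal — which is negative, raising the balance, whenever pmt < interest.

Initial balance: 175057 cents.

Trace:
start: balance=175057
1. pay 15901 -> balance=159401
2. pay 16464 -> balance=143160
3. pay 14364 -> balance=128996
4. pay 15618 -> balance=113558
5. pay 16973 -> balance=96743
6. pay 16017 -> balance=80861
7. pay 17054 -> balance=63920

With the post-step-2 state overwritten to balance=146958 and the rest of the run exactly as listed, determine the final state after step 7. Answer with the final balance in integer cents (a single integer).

67744

state after step 2 := balance=146958
3. pay 14364 -> balance=132799
4. pay 15618 -> balance=117366
5. pay 16973 -> balance=100557
6. pay 16017 -> balance=84680
7. pay 17054 -> balance=67744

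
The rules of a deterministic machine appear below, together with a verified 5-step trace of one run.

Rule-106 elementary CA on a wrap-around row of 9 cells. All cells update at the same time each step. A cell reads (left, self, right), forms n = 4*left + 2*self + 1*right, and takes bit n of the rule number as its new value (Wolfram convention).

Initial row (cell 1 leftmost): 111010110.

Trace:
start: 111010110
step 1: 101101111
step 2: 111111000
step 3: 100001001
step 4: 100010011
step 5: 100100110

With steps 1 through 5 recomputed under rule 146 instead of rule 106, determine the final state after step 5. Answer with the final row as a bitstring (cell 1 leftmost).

000001100

(re-executing steps 1..5 under rule 146; state before step 1: 111010110)
step 1: 010000000
step 2: 101000000
step 3: 000100001
step 4: 101010010
step 5: 000001100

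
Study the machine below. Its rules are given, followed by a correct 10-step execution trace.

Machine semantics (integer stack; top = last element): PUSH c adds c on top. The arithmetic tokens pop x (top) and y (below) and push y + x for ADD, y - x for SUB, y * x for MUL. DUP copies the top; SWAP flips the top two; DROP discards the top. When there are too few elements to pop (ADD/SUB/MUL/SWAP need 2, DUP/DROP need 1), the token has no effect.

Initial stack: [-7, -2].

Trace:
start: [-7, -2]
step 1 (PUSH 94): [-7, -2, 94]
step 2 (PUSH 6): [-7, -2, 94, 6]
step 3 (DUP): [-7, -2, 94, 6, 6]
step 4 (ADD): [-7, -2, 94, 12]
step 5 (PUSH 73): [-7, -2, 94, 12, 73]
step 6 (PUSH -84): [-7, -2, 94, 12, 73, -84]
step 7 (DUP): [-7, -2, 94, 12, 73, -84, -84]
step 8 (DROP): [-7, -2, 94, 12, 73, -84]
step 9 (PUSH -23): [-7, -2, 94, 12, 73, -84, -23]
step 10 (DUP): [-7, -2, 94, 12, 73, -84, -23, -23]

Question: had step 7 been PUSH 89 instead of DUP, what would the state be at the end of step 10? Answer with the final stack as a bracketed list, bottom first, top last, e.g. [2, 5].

(re-executing from step 7 with the substitution; state before step 7: [-7, -2, 94, 12, 73, -84])
step 7 (PUSH 89): [-7, -2, 94, 12, 73, -84, 89]
step 8 (DROP): [-7, -2, 94, 12, 73, -84]
step 9 (PUSH -23): [-7, -2, 94, 12, 73, -84, -23]
step 10 (DUP): [-7, -2, 94, 12, 73, -84, -23, -23]

[-7, -2, 94, 12, 73, -84, -23, -23]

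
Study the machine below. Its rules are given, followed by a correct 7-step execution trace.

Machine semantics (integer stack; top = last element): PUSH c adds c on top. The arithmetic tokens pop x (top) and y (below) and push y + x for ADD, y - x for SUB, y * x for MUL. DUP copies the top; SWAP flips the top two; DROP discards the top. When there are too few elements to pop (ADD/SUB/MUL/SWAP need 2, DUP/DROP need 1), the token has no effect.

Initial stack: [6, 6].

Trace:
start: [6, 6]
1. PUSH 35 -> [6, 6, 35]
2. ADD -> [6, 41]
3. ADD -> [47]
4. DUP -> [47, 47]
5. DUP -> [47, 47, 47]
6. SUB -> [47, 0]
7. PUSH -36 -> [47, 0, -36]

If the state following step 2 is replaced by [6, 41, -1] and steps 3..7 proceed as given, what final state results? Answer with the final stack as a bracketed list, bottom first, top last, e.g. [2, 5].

[6, 40, 0, -36]

state after step 2 := [6, 41, -1]
3. ADD -> [6, 40]
4. DUP -> [6, 40, 40]
5. DUP -> [6, 40, 40, 40]
6. SUB -> [6, 40, 0]
7. PUSH -36 -> [6, 40, 0, -36]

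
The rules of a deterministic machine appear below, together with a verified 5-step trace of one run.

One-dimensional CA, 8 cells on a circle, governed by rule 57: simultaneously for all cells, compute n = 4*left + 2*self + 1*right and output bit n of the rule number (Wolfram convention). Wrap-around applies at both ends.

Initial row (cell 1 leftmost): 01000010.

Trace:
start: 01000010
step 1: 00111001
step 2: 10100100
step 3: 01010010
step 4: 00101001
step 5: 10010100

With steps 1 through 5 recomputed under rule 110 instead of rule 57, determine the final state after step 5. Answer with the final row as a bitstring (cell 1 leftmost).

10001001

(re-executing steps 1..5 under rule 110; state before step 1: 01000010)
step 1: 11000110
step 2: 11001111
step 3: 01011000
step 4: 11111000
step 5: 10001001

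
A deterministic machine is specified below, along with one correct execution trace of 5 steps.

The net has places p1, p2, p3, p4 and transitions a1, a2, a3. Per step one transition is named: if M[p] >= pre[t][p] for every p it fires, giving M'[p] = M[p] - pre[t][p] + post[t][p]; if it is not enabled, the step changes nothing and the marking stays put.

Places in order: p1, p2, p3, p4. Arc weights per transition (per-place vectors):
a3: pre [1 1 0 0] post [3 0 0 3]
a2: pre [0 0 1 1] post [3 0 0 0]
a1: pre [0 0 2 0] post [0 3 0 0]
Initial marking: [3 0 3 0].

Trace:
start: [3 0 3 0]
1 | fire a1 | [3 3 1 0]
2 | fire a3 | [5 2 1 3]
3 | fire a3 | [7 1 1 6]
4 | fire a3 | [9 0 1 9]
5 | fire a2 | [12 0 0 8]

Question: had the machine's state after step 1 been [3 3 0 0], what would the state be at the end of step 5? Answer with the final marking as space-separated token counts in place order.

state after step 1 := [3 3 0 0]
2 | fire a3 | [5 2 0 3]
3 | fire a3 | [7 1 0 6]
4 | fire a3 | [9 0 0 9]
5 | fire a2 | [9 0 0 9]

9 0 0 9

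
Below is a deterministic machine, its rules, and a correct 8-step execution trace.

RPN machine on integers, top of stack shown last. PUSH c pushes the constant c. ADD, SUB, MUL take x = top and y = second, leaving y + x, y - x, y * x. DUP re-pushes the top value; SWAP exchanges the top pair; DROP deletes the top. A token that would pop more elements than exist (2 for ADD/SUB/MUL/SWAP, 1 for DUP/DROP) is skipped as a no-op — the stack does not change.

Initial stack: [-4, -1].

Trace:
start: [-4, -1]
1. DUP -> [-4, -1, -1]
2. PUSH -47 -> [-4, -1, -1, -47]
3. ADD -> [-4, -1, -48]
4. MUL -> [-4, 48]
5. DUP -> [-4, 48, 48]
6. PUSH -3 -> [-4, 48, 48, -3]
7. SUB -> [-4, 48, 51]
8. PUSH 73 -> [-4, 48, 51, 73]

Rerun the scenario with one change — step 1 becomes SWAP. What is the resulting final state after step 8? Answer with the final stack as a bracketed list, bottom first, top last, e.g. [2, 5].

(re-executing from step 1 with the substitution; state before step 1: [-4, -1])
1. SWAP -> [-1, -4]
2. PUSH -47 -> [-1, -4, -47]
3. ADD -> [-1, -51]
4. MUL -> [51]
5. DUP -> [51, 51]
6. PUSH -3 -> [51, 51, -3]
7. SUB -> [51, 54]
8. PUSH 73 -> [51, 54, 73]

[51, 54, 73]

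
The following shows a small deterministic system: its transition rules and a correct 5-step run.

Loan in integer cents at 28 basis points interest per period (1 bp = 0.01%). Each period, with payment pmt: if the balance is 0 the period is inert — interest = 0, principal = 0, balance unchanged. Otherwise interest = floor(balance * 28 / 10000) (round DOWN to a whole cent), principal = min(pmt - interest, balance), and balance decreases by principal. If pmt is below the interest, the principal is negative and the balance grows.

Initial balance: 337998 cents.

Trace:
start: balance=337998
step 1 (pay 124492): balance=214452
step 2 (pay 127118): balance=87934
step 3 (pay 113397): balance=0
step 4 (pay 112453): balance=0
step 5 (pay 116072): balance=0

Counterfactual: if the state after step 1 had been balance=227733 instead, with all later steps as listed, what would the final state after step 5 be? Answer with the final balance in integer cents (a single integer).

state after step 1 := balance=227733
step 2 (pay 127118): balance=101252
step 3 (pay 113397): balance=0
step 4 (pay 112453): balance=0
step 5 (pay 116072): balance=0

0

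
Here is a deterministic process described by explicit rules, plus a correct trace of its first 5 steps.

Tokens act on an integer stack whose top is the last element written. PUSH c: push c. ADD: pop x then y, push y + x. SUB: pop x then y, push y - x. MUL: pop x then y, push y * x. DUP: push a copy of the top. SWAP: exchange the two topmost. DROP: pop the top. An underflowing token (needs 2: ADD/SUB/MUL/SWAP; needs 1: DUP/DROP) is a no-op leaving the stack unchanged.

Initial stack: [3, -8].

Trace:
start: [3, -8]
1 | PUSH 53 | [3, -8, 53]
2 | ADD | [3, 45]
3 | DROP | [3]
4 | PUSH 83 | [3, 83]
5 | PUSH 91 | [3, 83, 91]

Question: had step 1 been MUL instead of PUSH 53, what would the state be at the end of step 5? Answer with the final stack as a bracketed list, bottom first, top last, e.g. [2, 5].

[83, 91]

(re-executing from step 1 with the substitution; state before step 1: [3, -8])
1 | MUL | [-24]
2 | ADD | [-24]
3 | DROP | []
4 | PUSH 83 | [83]
5 | PUSH 91 | [83, 91]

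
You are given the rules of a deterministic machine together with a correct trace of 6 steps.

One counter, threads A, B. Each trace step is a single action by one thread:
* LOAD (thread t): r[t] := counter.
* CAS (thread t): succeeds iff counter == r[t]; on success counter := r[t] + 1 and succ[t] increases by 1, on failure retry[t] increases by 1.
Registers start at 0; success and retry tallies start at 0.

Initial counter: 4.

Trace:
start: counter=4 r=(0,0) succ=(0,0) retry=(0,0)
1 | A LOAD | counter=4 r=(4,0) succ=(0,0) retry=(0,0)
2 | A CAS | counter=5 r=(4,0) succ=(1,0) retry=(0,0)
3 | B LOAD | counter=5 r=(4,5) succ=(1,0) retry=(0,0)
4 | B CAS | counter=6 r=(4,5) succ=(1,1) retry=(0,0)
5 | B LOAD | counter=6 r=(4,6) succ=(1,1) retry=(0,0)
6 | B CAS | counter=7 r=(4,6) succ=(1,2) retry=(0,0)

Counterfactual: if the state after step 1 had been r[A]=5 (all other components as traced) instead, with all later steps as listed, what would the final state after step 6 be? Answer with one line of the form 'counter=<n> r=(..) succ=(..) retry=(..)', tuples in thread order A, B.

state after step 1 := counter=4 r=(5,0) succ=(0,0) retry=(0,0)
2 | A CAS | counter=4 r=(5,0) succ=(0,0) retry=(1,0)
3 | B LOAD | counter=4 r=(5,4) succ=(0,0) retry=(1,0)
4 | B CAS | counter=5 r=(5,4) succ=(0,1) retry=(1,0)
5 | B LOAD | counter=5 r=(5,5) succ=(0,1) retry=(1,0)
6 | B CAS | counter=6 r=(5,5) succ=(0,2) retry=(1,0)

counter=6 r=(5,5) succ=(0,2) retry=(1,0)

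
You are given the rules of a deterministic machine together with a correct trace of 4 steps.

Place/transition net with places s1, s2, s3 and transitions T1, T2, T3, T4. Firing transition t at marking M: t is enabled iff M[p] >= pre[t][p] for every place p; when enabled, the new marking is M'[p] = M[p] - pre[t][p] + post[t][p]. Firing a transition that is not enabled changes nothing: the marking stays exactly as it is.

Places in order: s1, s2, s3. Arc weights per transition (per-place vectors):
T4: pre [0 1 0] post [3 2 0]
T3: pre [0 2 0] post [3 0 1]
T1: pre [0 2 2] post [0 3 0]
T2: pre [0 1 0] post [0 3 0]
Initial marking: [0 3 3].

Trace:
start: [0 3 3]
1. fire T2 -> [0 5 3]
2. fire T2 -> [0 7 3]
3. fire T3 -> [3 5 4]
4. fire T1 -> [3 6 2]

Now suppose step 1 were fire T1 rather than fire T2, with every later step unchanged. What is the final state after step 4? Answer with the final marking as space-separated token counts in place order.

3 5 0

(re-executing from step 1 with the substitution; state before step 1: [0 3 3])
1. fire T1 -> [0 4 1]
2. fire T2 -> [0 6 1]
3. fire T3 -> [3 4 2]
4. fire T1 -> [3 5 0]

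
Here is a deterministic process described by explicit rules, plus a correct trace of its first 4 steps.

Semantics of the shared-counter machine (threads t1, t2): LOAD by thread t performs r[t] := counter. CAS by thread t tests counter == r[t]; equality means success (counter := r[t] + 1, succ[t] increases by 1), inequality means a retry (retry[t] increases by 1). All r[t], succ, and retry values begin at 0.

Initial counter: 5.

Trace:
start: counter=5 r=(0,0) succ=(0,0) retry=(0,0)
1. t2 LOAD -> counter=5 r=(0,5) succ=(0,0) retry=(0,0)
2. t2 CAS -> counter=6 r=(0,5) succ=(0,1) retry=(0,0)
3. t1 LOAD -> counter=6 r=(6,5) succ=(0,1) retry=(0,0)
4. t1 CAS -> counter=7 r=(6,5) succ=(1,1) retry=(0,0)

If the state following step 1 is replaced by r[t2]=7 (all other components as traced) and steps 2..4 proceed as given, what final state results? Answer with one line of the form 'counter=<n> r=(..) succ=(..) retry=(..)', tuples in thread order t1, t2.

counter=6 r=(5,7) succ=(1,0) retry=(0,1)

state after step 1 := counter=5 r=(0,7) succ=(0,0) retry=(0,0)
2. t2 CAS -> counter=5 r=(0,7) succ=(0,0) retry=(0,1)
3. t1 LOAD -> counter=5 r=(5,7) succ=(0,0) retry=(0,1)
4. t1 CAS -> counter=6 r=(5,7) succ=(1,0) retry=(0,1)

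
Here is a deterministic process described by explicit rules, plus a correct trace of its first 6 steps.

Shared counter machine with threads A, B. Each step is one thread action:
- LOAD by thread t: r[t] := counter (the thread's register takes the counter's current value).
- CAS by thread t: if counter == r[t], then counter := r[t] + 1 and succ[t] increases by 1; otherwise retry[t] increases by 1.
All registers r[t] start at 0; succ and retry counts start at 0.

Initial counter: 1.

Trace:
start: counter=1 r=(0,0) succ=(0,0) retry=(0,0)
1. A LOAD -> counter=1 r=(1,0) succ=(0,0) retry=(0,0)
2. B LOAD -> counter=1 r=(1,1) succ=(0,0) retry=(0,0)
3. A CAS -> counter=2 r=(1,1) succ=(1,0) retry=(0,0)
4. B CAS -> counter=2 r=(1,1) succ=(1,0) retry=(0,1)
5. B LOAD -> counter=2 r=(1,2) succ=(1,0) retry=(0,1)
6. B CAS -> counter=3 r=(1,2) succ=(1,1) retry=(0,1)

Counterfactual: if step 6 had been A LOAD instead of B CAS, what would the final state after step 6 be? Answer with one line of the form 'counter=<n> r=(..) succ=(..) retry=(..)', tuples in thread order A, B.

(re-executing from step 6 with the substitution; state before step 6: counter=2 r=(1,2) succ=(1,0) retry=(0,1))
6. A LOAD -> counter=2 r=(2,2) succ=(1,0) retry=(0,1)

counter=2 r=(2,2) succ=(1,0) retry=(0,1)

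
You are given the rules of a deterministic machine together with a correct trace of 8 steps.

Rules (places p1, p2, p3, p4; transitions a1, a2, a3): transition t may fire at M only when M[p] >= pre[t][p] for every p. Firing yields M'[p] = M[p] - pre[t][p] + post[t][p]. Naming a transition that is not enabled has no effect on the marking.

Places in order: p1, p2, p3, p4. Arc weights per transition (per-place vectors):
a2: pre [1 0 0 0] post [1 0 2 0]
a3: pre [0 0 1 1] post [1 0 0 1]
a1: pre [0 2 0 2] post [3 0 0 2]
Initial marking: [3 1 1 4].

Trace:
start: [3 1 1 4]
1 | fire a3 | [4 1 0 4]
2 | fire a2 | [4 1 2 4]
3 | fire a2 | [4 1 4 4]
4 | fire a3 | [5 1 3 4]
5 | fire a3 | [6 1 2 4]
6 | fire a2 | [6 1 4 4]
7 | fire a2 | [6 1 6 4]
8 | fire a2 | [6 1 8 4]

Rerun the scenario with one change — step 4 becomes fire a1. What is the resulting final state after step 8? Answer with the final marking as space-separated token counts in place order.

5 1 9 4

(re-executing from step 4 with the substitution; state before step 4: [4 1 4 4])
4 | fire a1 | [4 1 4 4]
5 | fire a3 | [5 1 3 4]
6 | fire a2 | [5 1 5 4]
7 | fire a2 | [5 1 7 4]
8 | fire a2 | [5 1 9 4]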